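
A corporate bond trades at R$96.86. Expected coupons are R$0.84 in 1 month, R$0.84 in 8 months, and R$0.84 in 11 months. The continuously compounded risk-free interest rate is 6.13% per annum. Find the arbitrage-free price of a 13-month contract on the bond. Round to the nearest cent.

R$100.91

PV(coupons) I = 0.84·e^(−0.0613·1/12) + 0.84·e^(−0.0613·8/12) + 0.84·e^(−0.0613·11/12)
I = 0.8357 + 0.8064 + 0.7941 = 2.4362
F = (S − I)·e^(rT) = (96.86 − 2.4362) · e^(0.0613·13/12)
= 94.4238 · e^0.066408 = 94.4238 × 1.068663 = R$100.91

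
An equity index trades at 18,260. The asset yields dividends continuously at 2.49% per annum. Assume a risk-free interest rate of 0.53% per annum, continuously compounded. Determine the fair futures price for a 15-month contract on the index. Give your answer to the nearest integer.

F = S·e^((r − q)T) = 18260 · e^((0.0053 − 0.0249) × 15/12)
= 18260 · e^-0.024500 = 18260 × 0.975798
F = 17,818

17,818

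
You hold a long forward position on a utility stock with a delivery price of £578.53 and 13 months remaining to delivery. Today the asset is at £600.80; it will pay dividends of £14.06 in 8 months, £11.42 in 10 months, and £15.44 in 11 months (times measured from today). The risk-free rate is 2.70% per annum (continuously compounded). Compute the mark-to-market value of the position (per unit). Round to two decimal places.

PV(remaining dividends) I = 14.06·e^(−0.0270·8/12) + 11.42·e^(−0.0270·10/12) + 15.44·e^(−0.0270·11/12) = 40.0377
Current forward F = (S − I)·e^(rT) = (600.80 − 40.0377)·e^(0.0270·13/12) = 560.7623 × 1.029682 = 577.4068
Value (long) = (F − K)·e^(−rT) = (577.4068 − 578.53) × 0.971174 = -1.0908
Value = -£1.09

-£1.09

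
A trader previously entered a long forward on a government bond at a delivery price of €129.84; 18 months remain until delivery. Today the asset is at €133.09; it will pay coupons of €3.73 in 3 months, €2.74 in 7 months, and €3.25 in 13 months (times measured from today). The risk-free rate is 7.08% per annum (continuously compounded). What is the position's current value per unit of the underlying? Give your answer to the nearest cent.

€7.03

PV(remaining coupons) I = 3.73·e^(−0.0708·3/12) + 2.74·e^(−0.0708·7/12) + 3.25·e^(−0.0708·13/12) = 9.3037
Current forward F = (S − I)·e^(rT) = (133.09 − 9.3037)·e^(0.0708·18/12) = 123.7863 × 1.112044 = 137.6558
Value (long) = (F − K)·e^(−rT) = (137.6558 − 129.84) × 0.899245 = 7.0283
Value = €7.03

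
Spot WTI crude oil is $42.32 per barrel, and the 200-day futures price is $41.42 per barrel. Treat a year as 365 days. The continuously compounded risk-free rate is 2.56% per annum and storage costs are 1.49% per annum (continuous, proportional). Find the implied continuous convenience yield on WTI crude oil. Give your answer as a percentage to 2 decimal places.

F = S·e^((r+u−y)T) ⇒ (r+u−y) = ln(F/S)/T
ln(41.42/42.32) = -0.021496; /T ⇒ -0.039230
y = r + u − ln(F/S)/T = 0.0256 + 0.0149 + 0.039230 = 0.079730
y = 7.97%

7.97%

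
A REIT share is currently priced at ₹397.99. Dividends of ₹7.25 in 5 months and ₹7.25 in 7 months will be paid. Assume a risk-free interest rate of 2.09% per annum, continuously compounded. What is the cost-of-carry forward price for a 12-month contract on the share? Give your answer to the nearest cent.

PV(dividends) I = 7.25·e^(−0.0209·5/12) + 7.25·e^(−0.0209·7/12)
I = 7.1871 + 7.1621 = 14.3492
F = (S − I)·e^(rT) = (397.99 − 14.3492) · e^(0.0209·12/12)
= 383.6408 · e^0.020900 = 383.6408 × 1.021120 = ₹391.74

₹391.74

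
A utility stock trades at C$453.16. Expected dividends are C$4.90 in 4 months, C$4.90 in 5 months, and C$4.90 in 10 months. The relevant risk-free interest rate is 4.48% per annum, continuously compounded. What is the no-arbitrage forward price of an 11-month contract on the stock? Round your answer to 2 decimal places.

PV(dividends) I = 4.90·e^(−0.0448·4/12) + 4.90·e^(−0.0448·5/12) + 4.90·e^(−0.0448·10/12)
I = 4.8274 + 4.8094 + 4.7204 = 14.3572
F = (S − I)·e^(rT) = (453.16 − 14.3572) · e^(0.0448·11/12)
= 438.8028 · e^0.041067 = 438.8028 × 1.041922 = C$457.20

C$457.20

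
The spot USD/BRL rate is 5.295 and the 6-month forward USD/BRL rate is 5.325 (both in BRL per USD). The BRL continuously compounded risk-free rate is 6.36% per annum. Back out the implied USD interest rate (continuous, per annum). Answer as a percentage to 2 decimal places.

F = S·e^((r_BRL − r_USD)T) ⇒ r_USD = r_BRL − ln(F/S)/T
ln(5.325/5.295) = 0.005650; /(6/12) = 0.011300
r_USD = 0.0636 − 0.011300 = 0.052300
r_USD = 5.23%

5.23%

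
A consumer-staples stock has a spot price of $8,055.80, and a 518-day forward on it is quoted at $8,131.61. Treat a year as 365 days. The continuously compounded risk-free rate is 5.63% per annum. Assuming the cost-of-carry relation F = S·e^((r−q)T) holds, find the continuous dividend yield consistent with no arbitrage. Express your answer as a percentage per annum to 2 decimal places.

4.97%

From F = S·e^((r−q)T): (r − q) = ln(F/S)/T
ln(8131.61/8055.80) = ln(1.009411) = 0.009367
(r − q) = 0.009367 / (518/365) = 0.006600
q = r − ln(F/S)/T = 0.0563 − 0.006600 = 0.049700
q = 4.97%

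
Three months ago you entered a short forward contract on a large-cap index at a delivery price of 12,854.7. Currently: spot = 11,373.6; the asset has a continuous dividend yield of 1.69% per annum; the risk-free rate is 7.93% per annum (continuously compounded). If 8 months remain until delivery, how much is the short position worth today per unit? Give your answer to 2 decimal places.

946.59

Current fair forward for the remaining 8 months: F = S·e^((r − q)·T), (r − q) = 0.0793 − 0.0169 = 0.0624
F = 11373.6 · e^(0.0624 × 8/12) = 11373.6 × 1.04247740 = 11856.7210
Value of long forward = (F − K)·e^(−rT) = (11856.7210 − 12854.7) · e^(−0.0793·8/12)
= -997.9790 × 0.94850647 = -946.59
Short position value = −(long value) = 946.59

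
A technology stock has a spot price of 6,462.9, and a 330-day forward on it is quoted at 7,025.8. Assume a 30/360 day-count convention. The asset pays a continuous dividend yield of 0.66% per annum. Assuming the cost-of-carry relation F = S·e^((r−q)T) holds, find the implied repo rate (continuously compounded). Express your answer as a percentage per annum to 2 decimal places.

9.77%

From F = S·e^((r−q)T): (r − q) = ln(F/S)/T
ln(7025.8/6462.9) = ln(1.087097) = 0.083511
(r − q) = 0.083511 / (330/360) = 0.091103
r = ln(F/S)/T + q = 0.091103 + 0.0066 = 0.097703
r = 9.77%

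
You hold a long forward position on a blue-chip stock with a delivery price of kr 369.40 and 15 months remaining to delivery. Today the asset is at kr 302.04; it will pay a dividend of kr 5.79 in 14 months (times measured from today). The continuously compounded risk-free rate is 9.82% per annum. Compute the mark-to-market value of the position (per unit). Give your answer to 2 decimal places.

-kr 29.85

PV(remaining dividends) I = 5.79·e^(−0.0982·14/12) = 5.1632
Current forward F = (S − I)·e^(rT) = (302.04 − 5.1632)·e^(0.0982·15/12) = 296.8768 × 1.130602 = 335.6495
Value (long) = (F − K)·e^(−rT) = (335.6495 − 369.40) × 0.884485 = -29.8518
Value = -kr 29.85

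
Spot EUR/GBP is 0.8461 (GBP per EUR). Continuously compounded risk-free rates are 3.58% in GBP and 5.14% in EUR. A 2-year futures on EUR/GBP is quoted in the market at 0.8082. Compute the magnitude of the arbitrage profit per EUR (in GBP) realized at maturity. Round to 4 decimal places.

Fair futures: F* = S·e^(carry·T), with carry = (r_GBP − r_EUR) = 0.0358 − 0.0514 = -0.0156
F* = 0.8461 · e^(-0.0156 × 2) = 0.8461 · e^-0.031200 = 0.8461 × 0.969282 = 0.8201
Market 0.8082 < fair 0.8201: forward underpriced → reverse cash-and-carry (short spot, go long the forward).
At maturity, profit = |F_mkt − F*| = |0.8082 − 0.8201| = 0.0119 per EUR (in GBP)

0.0119 per EUR (in GBP)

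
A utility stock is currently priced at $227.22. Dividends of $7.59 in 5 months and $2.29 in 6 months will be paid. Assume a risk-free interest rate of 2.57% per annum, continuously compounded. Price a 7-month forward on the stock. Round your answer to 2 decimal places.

PV(dividends) I = 7.59·e^(−0.0257·5/12) + 2.29·e^(−0.0257·6/12)
I = 7.5092 + 2.2608 = 9.7700
F = (S − I)·e^(rT) = (227.22 − 9.7700) · e^(0.0257·7/12)
= 217.4500 · e^0.014992 = 217.4500 × 1.015105 = $220.73

$220.73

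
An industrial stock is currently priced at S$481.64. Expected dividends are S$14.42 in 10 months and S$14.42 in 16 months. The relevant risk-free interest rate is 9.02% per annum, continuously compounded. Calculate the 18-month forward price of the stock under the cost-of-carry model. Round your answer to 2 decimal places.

PV(dividends) I = 14.42·e^(−0.0902·10/12) + 14.42·e^(−0.0902·16/12)
I = 13.3758 + 12.7860 = 26.1618
F = (S − I)·e^(rT) = (481.64 − 26.1618) · e^(0.0902·18/12)
= 455.4782 · e^0.135300 = 455.4782 × 1.144880 = S$521.47

S$521.47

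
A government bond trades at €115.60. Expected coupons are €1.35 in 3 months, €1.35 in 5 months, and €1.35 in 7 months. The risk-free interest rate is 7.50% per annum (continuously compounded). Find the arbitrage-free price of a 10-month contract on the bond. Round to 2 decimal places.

PV(coupons) I = 1.35·e^(−0.0750·3/12) + 1.35·e^(−0.0750·5/12) + 1.35·e^(−0.0750·7/12)
I = 1.3249 + 1.3085 + 1.2922 = 3.9256
F = (S − I)·e^(rT) = (115.60 − 3.9256) · e^(0.0750·10/12)
= 111.6744 · e^0.062500 = 111.6744 × 1.064494 = €118.88

€118.88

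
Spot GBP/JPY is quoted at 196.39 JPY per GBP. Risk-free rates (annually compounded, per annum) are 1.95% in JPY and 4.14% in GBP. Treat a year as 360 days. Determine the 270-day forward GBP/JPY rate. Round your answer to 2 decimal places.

By covered interest parity, F = S · (1+r_JPY)^T / (1+r_GBP)^T
= 196.39 × 1.014590 / 1.030892 = 196.39 × 0.984187
F = 193.28 JPY per GBP

193.28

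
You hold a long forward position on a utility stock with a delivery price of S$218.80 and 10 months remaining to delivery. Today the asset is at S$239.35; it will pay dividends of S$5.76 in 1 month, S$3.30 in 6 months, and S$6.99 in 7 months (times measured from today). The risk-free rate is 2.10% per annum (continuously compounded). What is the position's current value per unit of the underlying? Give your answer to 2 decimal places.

S$8.43

PV(remaining dividends) I = 5.76·e^(−0.0210·1/12) + 3.30·e^(−0.0210·6/12) + 6.99·e^(−0.0210·7/12) = 15.9204
Current forward F = (S − I)·e^(rT) = (239.35 − 15.9204)·e^(0.0210·10/12) = 223.4296 × 1.017654 = 227.3740
Value (long) = (F − K)·e^(−rT) = (227.3740 − 218.80) × 0.982652 = 8.4253
Value = S$8.43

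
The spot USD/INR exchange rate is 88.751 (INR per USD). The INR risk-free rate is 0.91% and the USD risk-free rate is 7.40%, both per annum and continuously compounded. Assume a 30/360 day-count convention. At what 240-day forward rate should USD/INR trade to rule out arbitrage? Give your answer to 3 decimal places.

F = S·e^((r_INR − r_USD)T) = 88.751 · e^((0.0091 − 0.0740) × 240/360)
= 88.751 · e^-0.043267 = 88.751 × 0.957656
F = 84.993 INR per USD

84.993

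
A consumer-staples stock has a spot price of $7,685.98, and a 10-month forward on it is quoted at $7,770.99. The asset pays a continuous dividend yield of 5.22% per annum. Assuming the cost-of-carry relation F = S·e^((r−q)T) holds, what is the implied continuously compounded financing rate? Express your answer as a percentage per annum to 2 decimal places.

From F = S·e^((r−q)T): (r − q) = ln(F/S)/T
ln(7770.99/7685.98) = ln(1.011060) = 0.010999
(r − q) = 0.010999 / (10/12) = 0.013199
r = ln(F/S)/T + q = 0.013199 + 0.0522 = 0.065399
r = 6.54%

6.54%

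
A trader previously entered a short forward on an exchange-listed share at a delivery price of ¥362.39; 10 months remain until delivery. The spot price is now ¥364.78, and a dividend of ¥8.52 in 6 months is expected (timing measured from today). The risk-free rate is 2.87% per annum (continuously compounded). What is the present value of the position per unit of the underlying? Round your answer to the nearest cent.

-¥2.56

PV(remaining dividends) I = 8.52·e^(−0.0287·6/12) = 8.3986
Current forward F = (S − I)·e^(rT) = (364.78 − 8.3986)·e^(0.0287·10/12) = 356.3814 × 1.024205 = 365.0076
Value (long) = (F − K)·e^(−rT) = (365.0076 − 362.39) × 0.976367 = 2.5557
Short position value = −(long value) = -¥2.56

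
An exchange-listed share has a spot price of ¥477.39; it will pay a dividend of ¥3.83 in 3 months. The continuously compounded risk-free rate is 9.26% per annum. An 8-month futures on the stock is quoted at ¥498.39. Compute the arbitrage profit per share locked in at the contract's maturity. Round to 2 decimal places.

¥5.42 per share

PV(dividends) I = 3.83·e^(−0.0926·3/12) = 3.7424
Fair futures F* = (S − I)·e^(rT) = (477.39 − 3.7424)·e^0.061733 = 473.6476 × 1.063678 = 503.8085
Market ¥498.39 < fair 503.8085: forward underpriced → reverse cash-and-carry (short the stock, invest proceeds at r, pay the dividends, go long the forward).
Profit at T = |F_mkt − F*| = |498.39 − 503.8085| = ¥5.42 per share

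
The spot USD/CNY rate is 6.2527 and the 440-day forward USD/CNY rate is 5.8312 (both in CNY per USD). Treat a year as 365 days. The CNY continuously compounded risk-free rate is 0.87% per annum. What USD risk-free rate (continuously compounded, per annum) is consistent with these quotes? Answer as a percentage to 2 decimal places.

6.66%

F = S·e^((r_CNY − r_USD)T) ⇒ r_USD = r_CNY − ln(F/S)/T
ln(5.8312/6.2527) = -0.069791; /(440/365) = -0.057895
r_USD = 0.0087 + 0.057895 = 0.066595
r_USD = 6.66%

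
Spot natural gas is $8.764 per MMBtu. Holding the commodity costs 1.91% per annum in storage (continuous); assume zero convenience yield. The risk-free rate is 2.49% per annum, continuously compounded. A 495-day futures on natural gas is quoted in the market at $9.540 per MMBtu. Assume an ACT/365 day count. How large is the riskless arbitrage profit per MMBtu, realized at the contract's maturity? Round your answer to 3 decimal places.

Fair futures: F* = S·e^(carry·T), with carry = (r + u) = 0.0249 + 0.0191 = 0.0440
F* = 8.764 · e^(0.0440 × 495/365) = 8.764 · e^0.059671 = 8.764 × 1.061487 = $9.3029
Market $9.540 > fair $9.3029: forward overpriced → cash-and-carry (buy spot, short the forward).
At maturity, profit = |F_mkt − F*| = |9.540 − 9.3029| = $0.237 per MMBtu

$0.237 per MMBtu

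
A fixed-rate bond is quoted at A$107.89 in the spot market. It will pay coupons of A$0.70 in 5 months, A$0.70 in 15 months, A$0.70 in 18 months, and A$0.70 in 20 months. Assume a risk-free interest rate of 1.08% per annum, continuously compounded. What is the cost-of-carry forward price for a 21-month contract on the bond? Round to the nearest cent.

A$107.13

PV(coupons) I = 0.70·e^(−0.0108·5/12) + 0.70·e^(−0.0108·15/12) + 0.70·e^(−0.0108·18/12) + 0.70·e^(−0.0108·20/12)
I = 0.6969 + 0.6906 + 0.6888 + 0.6875 = 2.7638
F = (S − I)·e^(rT) = (107.89 − 2.7638) · e^(0.0108·21/12)
= 105.1262 · e^0.018900 = 105.1262 × 1.019080 = A$107.13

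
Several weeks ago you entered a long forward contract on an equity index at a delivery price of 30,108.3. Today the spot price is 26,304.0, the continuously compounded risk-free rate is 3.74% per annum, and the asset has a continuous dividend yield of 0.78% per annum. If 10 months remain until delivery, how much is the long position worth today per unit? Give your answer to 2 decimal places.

-3050.82

Current fair forward for the remaining 10 months: F = S·e^((r − q)·T), (r − q) = 0.0374 − 0.0078 = 0.0296
F = 26304.0 · e^(0.0296 × 10/12) = 26304.0 × 1.02497341 = 26960.9006
Value of long forward = (F − K)·e^(−rT) = (26960.9006 − 30108.3) · e^(−0.0374·10/12)
= -3147.3994 × 0.96931401 = -3050.82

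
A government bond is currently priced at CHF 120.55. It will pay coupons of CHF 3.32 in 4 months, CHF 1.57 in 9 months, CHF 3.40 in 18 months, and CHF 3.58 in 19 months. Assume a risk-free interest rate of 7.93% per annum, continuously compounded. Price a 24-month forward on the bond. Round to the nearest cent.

CHF 128.51

PV(coupons) I = 3.32·e^(−0.0793·4/12) + 1.57·e^(−0.0793·9/12) + 3.40·e^(−0.0793·18/12) + 3.58·e^(−0.0793·19/12)
I = 3.2334 + 1.4793 + 3.0187 + 3.1576 = 10.8890
F = (S − I)·e^(rT) = (120.55 − 10.8890) · e^(0.0793·24/12)
= 109.6610 · e^0.158600 = 109.6610 × 1.171869 = CHF 128.51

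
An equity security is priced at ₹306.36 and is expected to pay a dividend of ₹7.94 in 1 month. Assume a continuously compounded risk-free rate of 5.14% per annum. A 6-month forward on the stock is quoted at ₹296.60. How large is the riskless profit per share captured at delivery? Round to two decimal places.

PV(dividends) I = 7.94·e^(−0.0514·1/12) = 7.9061
Fair forward F* = (S − I)·e^(rT) = (306.36 − 7.9061)·e^0.025700 = 298.4539 × 1.026033 = 306.2236
Market ₹296.60 < fair 306.2236: forward underpriced → reverse cash-and-carry (short the stock, invest proceeds at r, pay the dividends, go long the forward).
Profit at T = |F_mkt − F*| = |296.60 − 306.2236| = ₹9.62 per share

₹9.62 per share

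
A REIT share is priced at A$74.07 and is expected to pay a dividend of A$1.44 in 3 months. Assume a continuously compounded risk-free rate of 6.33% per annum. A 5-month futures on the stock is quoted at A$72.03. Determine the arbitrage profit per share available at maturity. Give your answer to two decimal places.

PV(dividends) I = 1.44·e^(−0.0633·3/12) = 1.4174
Fair futures F* = (S − I)·e^(rT) = (74.07 − 1.4174)·e^0.026375 = 72.6526 × 1.026726 = 74.5943
Market A$72.03 < fair 74.5943: forward underpriced → reverse cash-and-carry (short the stock, invest proceeds at r, pay the dividends, go long the forward).
Profit at T = |F_mkt − F*| = |72.03 − 74.5943| = A$2.56 per share

A$2.56 per share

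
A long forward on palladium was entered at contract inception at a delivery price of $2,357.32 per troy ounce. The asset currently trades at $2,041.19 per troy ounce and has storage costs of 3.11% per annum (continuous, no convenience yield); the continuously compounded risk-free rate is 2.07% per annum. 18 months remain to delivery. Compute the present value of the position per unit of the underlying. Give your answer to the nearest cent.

-$146.58 per troy ounce

Current fair forward for the remaining 18 months: F = S·e^((r + u)·T), (r + u) = 0.0207 + 0.0311 = 0.0518
F = 2041.19 · e^(0.0518 × 18/12) = 2041.19 × 1.08079837 = 2206.1148
Value of long forward = (F − K)·e^(−rT) = (2206.1148 − 2357.32) · e^(−0.0207·18/12)
= -151.2052 × 0.96942710 = -146.58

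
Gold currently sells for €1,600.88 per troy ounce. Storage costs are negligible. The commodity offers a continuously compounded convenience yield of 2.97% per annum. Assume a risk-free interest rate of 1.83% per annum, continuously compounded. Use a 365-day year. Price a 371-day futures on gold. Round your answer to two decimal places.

€1,582.44 per troy ounce

Net carry = r + u − y = 0.0183 + 0.0000 − 0.0297 = -0.0114
F = S·e^((r+u−y)T) = 1600.88 · e^(-0.0114 × 371/365) = 1600.88 · e^-0.01158740
= 1600.88 × 0.98847948 = €1,582.44 per troy ounce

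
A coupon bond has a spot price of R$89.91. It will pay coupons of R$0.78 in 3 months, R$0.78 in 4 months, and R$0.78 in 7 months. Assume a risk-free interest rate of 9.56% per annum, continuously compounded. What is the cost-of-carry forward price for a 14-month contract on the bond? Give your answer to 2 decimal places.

R$98.00

PV(coupons) I = 0.78·e^(−0.0956·3/12) + 0.78·e^(−0.0956·4/12) + 0.78·e^(−0.0956·7/12)
I = 0.7616 + 0.7555 + 0.7377 = 2.2548
F = (S − I)·e^(rT) = (89.91 − 2.2548) · e^(0.0956·14/12)
= 87.6552 · e^0.111533 = 87.6552 × 1.117991 = R$98.00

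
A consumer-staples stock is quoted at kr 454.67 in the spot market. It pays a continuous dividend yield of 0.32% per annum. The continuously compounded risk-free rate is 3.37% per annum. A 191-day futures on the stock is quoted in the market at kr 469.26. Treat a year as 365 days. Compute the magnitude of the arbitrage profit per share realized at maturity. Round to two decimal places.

kr 7.28 per share

Fair futures: F* = S·e^(carry·T), with carry = (r − q) = 0.0337 − 0.0032 = 0.0305
F* = 454.67 · e^(0.0305 × 191/365) = 454.67 · e^0.015960 = 454.67 × 1.016088 = kr 461.9847
Market kr 469.26 > fair kr 461.9847: forward overpriced → cash-and-carry (buy spot, short the forward).
At maturity, profit = |F_mkt − F*| = |469.26 − 461.9847| = kr 7.28 per share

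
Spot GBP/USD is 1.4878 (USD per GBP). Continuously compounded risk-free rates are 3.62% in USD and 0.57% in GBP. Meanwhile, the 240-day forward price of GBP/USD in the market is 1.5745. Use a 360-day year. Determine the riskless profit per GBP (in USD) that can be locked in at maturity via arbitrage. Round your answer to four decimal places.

Fair forward: F* = S·e^(carry·T), with carry = (r_USD − r_GBP) = 0.0362 − 0.0057 = 0.0305
F* = 1.4878 · e^(0.0305 × 240/360) = 1.4878 · e^0.020333 = 1.4878 × 1.020541 = 1.5184
Market 1.5745 > fair 1.5184: forward overpriced → cash-and-carry (buy spot, short the forward).
At maturity, profit = |F_mkt − F*| = |1.5745 − 1.5184| = 0.0561 per GBP (in USD)

0.0561 per GBP (in USD)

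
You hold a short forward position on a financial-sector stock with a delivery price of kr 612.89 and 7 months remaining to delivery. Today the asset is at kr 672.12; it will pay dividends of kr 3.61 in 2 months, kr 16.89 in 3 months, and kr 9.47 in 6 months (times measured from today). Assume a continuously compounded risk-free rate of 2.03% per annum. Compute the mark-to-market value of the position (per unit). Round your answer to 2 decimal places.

PV(remaining dividends) I = 3.61·e^(−0.0203·2/12) + 16.89·e^(−0.0203·3/12) + 9.47·e^(−0.0203·6/12) = 29.7767
Current forward F = (S − I)·e^(rT) = (672.12 − 29.7767)·e^(0.0203·7/12) = 642.3433 × 1.011912 = 649.9949
Value (long) = (F − K)·e^(−rT) = (649.9949 − 612.89) × 0.988228 = 36.6681
Short position value = −(long value) = -kr 36.67

-kr 36.67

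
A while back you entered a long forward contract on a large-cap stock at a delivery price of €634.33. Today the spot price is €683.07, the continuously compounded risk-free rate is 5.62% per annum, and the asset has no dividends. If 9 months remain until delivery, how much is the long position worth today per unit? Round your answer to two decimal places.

€74.92

Current fair forward for the remaining 9 months: F = S·e^(r·T), r = 0.0562
F = 683.07 · e^(0.0562 × 9/12) = 683.07 × 1.043051 = 712.4768
Value of long forward = (F − K)·e^(−rT) = (712.4768 − 634.33) · e^(−0.0562·9/12)
= 78.1468 × 0.958726 = 74.92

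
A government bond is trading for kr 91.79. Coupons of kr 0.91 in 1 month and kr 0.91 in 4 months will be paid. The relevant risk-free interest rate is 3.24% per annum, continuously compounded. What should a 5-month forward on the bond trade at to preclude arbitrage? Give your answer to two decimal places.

kr 91.21

PV(coupons) I = 0.91·e^(−0.0324·1/12) + 0.91·e^(−0.0324·4/12)
I = 0.9075 + 0.9002 = 1.8077
F = (S − I)·e^(rT) = (91.79 − 1.8077) · e^(0.0324·5/12)
= 89.9823 · e^0.013500 = 89.9823 × 1.013592 = kr 91.21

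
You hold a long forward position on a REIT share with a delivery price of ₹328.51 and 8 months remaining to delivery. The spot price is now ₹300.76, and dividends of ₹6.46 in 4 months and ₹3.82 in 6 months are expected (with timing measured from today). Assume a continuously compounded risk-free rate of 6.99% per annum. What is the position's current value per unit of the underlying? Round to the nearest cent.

-₹22.79

PV(remaining dividends) I = 6.46·e^(−0.0699·4/12) + 3.82·e^(−0.0699·6/12) = 10.0000
Current forward F = (S − I)·e^(rT) = (300.76 − 10.0000)·e^(0.0699·8/12) = 290.7600 × 1.047703 = 304.6301
Value (long) = (F − K)·e^(−rT) = (304.6301 − 328.51) × 0.954469 = -22.7926
Value = -₹22.79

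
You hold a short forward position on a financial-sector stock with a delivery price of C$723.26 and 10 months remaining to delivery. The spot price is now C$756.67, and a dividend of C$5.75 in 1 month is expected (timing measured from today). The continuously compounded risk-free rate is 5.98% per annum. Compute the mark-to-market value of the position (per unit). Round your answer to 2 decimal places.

PV(remaining dividends) I = 5.75·e^(−0.0598·1/12) = 5.7214
Current forward F = (S − I)·e^(rT) = (756.67 − 5.7214)·e^(0.0598·10/12) = 750.9486 × 1.051096 = 789.3191
Value (long) = (F − K)·e^(−rT) = (789.3191 − 723.26) × 0.951388 = 62.8478
Short position value = −(long value) = -C$62.85

-C$62.85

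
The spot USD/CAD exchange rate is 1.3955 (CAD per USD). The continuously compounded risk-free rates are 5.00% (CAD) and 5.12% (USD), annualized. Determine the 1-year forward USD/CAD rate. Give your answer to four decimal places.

1.3938

F = S·e^((r_CAD − r_USD)T) = 1.3955 · e^((0.0500 − 0.0512) × 1)
= 1.3955 · e^-0.001200 = 1.3955 × 0.998801
F = 1.3938 CAD per USD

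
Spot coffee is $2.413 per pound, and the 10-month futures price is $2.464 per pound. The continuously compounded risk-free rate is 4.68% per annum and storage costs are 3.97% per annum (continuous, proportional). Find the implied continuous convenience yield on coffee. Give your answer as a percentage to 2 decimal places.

F = S·e^((r+u−y)T) ⇒ (r+u−y) = ln(F/S)/T
ln(2.464/2.413) = 0.020915; /T ⇒ 0.025098
y = r + u − ln(F/S)/T = 0.0468 + 0.0397 − 0.025098 = 0.061402
y = 6.14%

6.14%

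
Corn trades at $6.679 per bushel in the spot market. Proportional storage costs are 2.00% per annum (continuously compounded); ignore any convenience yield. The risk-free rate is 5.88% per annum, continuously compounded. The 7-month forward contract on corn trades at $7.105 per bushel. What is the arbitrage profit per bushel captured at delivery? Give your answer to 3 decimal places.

Fair forward: F* = S·e^(carry·T), with carry = (r + u) = 0.0588 + 0.0200 = 0.0788
F* = 6.679 · e^(0.0788 × 7/12) = 6.679 · e^0.045967 = 6.679 × 1.047040 = $6.9932
Market $7.105 > fair $6.9932: forward overpriced → cash-and-carry (buy spot, short the forward).
At maturity, profit = |F_mkt − F*| = |7.105 − 6.9932| = $0.112 per bushel

$0.112 per bushel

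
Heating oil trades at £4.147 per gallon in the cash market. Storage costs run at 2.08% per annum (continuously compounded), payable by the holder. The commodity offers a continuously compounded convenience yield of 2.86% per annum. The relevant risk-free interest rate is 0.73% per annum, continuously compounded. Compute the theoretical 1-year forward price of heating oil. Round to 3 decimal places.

£4.145 per gallon

Net carry = r + u − y = 0.0073 + 0.0208 − 0.0286 = -0.0005
F = S·e^((r+u−y)T) = 4.147 · e^(-0.0005 × 1) = 4.147 · e^-0.000500
= 4.147 × 0.999500 = £4.145 per gallon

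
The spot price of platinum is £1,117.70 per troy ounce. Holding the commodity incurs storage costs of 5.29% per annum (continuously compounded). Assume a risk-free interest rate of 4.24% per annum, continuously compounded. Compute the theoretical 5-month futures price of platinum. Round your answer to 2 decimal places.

Net carry = r + u − y = 0.0424 + 0.0529 − 0.0000 = 0.0953
F = S·e^((r+u−y)T) = 1117.70 · e^(0.0953 × 5/12) = 1117.70 · e^0.03970833
= 1117.70 × 1.04050725 = £1,162.97 per troy ounce

£1,162.97 per troy ounce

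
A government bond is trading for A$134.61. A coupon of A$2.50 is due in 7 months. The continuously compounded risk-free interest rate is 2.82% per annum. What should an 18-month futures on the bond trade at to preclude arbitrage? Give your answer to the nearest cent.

A$137.86

PV(coupons) I = 2.50·e^(−0.0282·7/12)
I = 2.4592
F = (S − I)·e^(rT) = (134.61 − 2.4592) · e^(0.0282·18/12)
= 132.1508 · e^0.042300 = 132.1508 × 1.043207 = A$137.86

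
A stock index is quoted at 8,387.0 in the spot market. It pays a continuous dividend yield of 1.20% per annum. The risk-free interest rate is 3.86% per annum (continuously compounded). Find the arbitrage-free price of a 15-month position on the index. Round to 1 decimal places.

F = S·e^((r − q)T) = 8387.0 · e^((0.0386 − 0.0120) × 15/12)
= 8387.0 · e^0.033250 = 8387.0 × 1.033809
F = 8,670.6

8,670.6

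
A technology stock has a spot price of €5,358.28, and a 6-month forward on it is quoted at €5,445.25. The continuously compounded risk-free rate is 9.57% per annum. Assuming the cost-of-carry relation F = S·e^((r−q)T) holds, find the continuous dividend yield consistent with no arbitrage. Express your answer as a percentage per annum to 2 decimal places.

From F = S·e^((r−q)T): (r − q) = ln(F/S)/T
ln(5445.25/5358.28) = ln(1.016231) = 0.016101
(r − q) = 0.016101 / (6/12) = 0.032202
q = r − ln(F/S)/T = 0.0957 − 0.032202 = 0.063498
q = 6.35%

6.35%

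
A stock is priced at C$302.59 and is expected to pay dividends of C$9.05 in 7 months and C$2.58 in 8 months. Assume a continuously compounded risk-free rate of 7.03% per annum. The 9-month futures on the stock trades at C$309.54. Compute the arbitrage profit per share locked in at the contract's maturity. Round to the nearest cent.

C$2.32 per share

PV(dividends) I = 9.05·e^(−0.0703·7/12) + 2.58·e^(−0.0703·8/12) = 11.1483
Fair futures F* = (S − I)·e^(rT) = (302.59 − 11.1483)·e^0.052725 = 291.4417 × 1.054140 = 307.2204
Market C$309.54 > fair 307.2204: forward overpriced → cash-and-carry (borrow at r, buy the stock and collect the dividends, short the forward).
Profit at T = |F_mkt − F*| = |309.54 − 307.2204| = C$2.32 per share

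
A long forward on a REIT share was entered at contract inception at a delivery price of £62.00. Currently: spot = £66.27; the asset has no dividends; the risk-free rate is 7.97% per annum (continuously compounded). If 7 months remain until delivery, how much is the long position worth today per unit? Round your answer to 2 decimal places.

£7.09

Current fair forward for the remaining 7 months: F = S·e^(r·T), r = 0.0797
F = 66.27 · e^(0.0797 × 7/12) = 66.27 × 1.047589 = 69.4237
Value of long forward = (F − K)·e^(−rT) = (69.4237 − 62.00) · e^(−0.0797·7/12)
= 7.4237 × 0.954573 = 7.09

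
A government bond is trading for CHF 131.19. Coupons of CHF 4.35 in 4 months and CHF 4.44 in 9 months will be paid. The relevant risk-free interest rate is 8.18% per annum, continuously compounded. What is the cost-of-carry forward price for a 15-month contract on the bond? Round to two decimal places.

PV(coupons) I = 4.35·e^(−0.0818·4/12) + 4.44·e^(−0.0818·9/12)
I = 4.2330 + 4.1758 = 8.4088
F = (S − I)·e^(rT) = (131.19 − 8.4088) · e^(0.0818·15/12)
= 122.7812 · e^0.102250 = 122.7812 × 1.107660 = CHF 136.00

CHF 136.00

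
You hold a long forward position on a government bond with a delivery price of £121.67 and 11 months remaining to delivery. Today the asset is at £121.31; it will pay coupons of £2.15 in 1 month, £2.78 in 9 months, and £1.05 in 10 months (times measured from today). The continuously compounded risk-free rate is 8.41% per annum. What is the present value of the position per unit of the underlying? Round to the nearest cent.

£2.94

PV(remaining coupons) I = 2.15·e^(−0.0841·1/12) + 2.78·e^(−0.0841·9/12) + 1.05·e^(−0.0841·10/12) = 5.7240
Current forward F = (S − I)·e^(rT) = (121.31 − 5.7240)·e^(0.0841·11/12) = 115.5860 × 1.080141 = 124.8492
Value (long) = (F − K)·e^(−rT) = (124.8492 − 121.67) × 0.925805 = 2.9433
Value = £2.94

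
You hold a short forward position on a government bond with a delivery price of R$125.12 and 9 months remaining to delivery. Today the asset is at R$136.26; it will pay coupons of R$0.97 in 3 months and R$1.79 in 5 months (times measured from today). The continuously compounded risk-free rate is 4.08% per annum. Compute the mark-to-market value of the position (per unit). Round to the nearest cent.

-R$12.19

PV(remaining coupons) I = 0.97·e^(−0.0408·3/12) + 1.79·e^(−0.0408·5/12) = 2.7200
Current forward F = (S − I)·e^(rT) = (136.26 − 2.7200)·e^(0.0408·9/12) = 133.5400 × 1.031073 = 137.6895
Value (long) = (F − K)·e^(−rT) = (137.6895 − 125.12) × 0.969863 = 12.1907
Short position value = −(long value) = -R$12.19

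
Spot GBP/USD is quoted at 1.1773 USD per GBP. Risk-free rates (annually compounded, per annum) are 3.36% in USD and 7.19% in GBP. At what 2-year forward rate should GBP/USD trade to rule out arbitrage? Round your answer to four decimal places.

By covered interest parity, F = S · (1+r_USD)^T / (1+r_GBP)^T
= 1.1773 × 1.068329 / 1.148970 = 1.1773 × 0.929815
F = 1.0947 USD per GBP

1.0947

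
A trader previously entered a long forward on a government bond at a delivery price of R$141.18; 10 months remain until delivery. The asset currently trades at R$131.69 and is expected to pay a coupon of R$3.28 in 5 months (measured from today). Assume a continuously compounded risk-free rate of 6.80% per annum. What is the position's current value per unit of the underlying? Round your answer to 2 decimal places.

PV(remaining coupons) I = 3.28·e^(−0.0680·5/12) = 3.1884
Current forward F = (S − I)·e^(rT) = (131.69 − 3.1884)·e^(0.0680·10/12) = 128.5016 × 1.058303 = 135.9936
Value (long) = (F − K)·e^(−rT) = (135.9936 − 141.18) × 0.944909 = -4.9007
Value = -R$4.90

-R$4.90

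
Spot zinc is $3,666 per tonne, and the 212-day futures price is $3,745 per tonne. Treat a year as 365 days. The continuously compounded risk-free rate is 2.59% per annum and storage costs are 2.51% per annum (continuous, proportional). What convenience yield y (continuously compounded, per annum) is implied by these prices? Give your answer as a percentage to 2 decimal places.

F = S·e^((r+u−y)T) ⇒ (r+u−y) = ln(F/S)/T
ln(3745/3666) = 0.021320; /T ⇒ 0.036707
y = r + u − ln(F/S)/T = 0.0259 + 0.0251 − 0.036707 = 0.014293
y = 1.43%

1.43%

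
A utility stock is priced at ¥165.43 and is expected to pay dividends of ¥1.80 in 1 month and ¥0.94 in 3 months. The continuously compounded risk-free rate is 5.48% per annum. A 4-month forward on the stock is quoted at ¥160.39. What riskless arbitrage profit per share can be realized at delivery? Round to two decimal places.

¥5.32 per share

PV(dividends) I = 1.80·e^(−0.0548·1/12) + 0.94·e^(−0.0548·3/12) = 2.7190
Fair forward F* = (S − I)·e^(rT) = (165.43 − 2.7190)·e^0.018267 = 162.7110 × 1.018435 = 165.7106
Market ¥160.39 < fair 165.7106: forward underpriced → reverse cash-and-carry (short the stock, invest proceeds at r, pay the dividends, go long the forward).
Profit at T = |F_mkt − F*| = |160.39 − 165.7106| = ¥5.32 per share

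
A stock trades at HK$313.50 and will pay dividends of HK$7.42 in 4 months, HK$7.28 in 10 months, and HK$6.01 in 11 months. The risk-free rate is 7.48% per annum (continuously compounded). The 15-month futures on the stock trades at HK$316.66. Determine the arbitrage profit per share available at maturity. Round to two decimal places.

HK$5.95 per share

PV(dividends) I = 7.42·e^(−0.0748·4/12) + 7.28·e^(−0.0748·10/12) + 6.01·e^(−0.0748·11/12) = 19.6891
Fair futures F* = (S − I)·e^(rT) = (313.50 − 19.6891)·e^0.093500 = 293.8109 × 1.098011 = 322.6076
Market HK$316.66 < fair 322.6076: forward underpriced → reverse cash-and-carry (short the stock, invest proceeds at r, pay the dividends, go long the forward).
Profit at T = |F_mkt − F*| = |316.66 − 322.6076| = HK$5.95 per share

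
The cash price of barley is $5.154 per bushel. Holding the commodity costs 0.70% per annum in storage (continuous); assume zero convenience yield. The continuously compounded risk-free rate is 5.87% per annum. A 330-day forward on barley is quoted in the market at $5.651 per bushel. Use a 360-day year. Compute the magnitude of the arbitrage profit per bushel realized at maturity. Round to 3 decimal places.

$0.177 per bushel

Fair forward: F* = S·e^(carry·T), with carry = (r + u) = 0.0587 + 0.0070 = 0.0657
F* = 5.154 · e^(0.0657 × 330/360) = 5.154 · e^0.060225 = 5.154 × 1.062075 = $5.4739
Market $5.651 > fair $5.4739: forward overpriced → cash-and-carry (buy spot, short the forward).
At maturity, profit = |F_mkt − F*| = |5.651 − 5.4739| = $0.177 per bushel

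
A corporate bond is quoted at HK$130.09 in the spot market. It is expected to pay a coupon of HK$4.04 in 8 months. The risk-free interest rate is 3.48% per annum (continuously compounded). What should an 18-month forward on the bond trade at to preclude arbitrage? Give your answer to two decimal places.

PV(coupons) I = 4.04·e^(−0.0348·8/12)
I = 3.9474
F = (S − I)·e^(rT) = (130.09 − 3.9474) · e^(0.0348·18/12)
= 126.1426 · e^0.052200 = 126.1426 × 1.053586 = HK$132.90

HK$132.90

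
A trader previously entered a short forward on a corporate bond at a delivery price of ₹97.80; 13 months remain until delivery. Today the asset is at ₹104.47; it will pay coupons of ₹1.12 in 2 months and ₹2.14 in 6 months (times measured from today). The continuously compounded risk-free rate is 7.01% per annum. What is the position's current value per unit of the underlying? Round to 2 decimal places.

PV(remaining coupons) I = 1.12·e^(−0.0701·2/12) + 2.14·e^(−0.0701·6/12) = 3.1733
Current forward F = (S − I)·e^(rT) = (104.47 − 3.1733)·e^(0.0701·13/12) = 101.2967 × 1.078900 = 109.2890
Value (long) = (F − K)·e^(−rT) = (109.2890 − 97.80) × 0.926870 = 10.6488
Short position value = −(long value) = -₹10.65

-₹10.65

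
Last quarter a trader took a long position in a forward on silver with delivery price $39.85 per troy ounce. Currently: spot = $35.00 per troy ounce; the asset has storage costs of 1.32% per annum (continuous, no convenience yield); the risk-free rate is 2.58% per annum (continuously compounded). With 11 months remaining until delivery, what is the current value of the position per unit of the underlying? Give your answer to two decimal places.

-$3.49 per troy ounce

Current fair forward for the remaining 11 months: F = S·e^((r + u)·T), (r + u) = 0.0258 + 0.0132 = 0.0390
F = 35.00 · e^(0.0390 × 11/12) = 35.00 × 1.036397 = 36.2739
Value of long forward = (F − K)·e^(−rT) = (36.2739 − 39.85) · e^(−0.0258·11/12)
= -3.5761 × 0.976627 = -3.49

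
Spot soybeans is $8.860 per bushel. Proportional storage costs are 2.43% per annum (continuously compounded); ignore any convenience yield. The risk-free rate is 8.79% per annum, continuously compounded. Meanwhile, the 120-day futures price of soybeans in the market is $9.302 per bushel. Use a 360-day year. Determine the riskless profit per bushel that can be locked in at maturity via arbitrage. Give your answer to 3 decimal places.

$0.104 per bushel

Fair futures: F* = S·e^(carry·T), with carry = (r + u) = 0.0879 + 0.0243 = 0.1122
F* = 8.860 · e^(0.1122 × 120/360) = 8.860 · e^0.037400 = 8.860 × 1.038108 = $9.1976
Market $9.302 > fair $9.1976: forward overpriced → cash-and-carry (buy spot, short the forward).
At maturity, profit = |F_mkt − F*| = |9.302 − 9.1976| = $0.104 per bushel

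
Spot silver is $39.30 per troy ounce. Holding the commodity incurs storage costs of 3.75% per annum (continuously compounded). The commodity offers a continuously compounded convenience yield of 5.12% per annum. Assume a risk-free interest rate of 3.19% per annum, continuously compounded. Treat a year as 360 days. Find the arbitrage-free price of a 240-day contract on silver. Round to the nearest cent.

$39.78 per troy ounce

Net carry = r + u − y = 0.0319 + 0.0375 − 0.0512 = 0.0182
F = S·e^((r+u−y)T) = 39.30 · e^(0.0182 × 240/360) = 39.30 · e^0.012133
= 39.30 × 1.012207 = $39.78 per troy ounce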